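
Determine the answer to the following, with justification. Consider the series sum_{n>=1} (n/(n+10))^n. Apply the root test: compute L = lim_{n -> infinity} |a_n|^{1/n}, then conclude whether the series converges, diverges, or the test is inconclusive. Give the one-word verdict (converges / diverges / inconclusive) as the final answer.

Let a_n denote the general term. Form |a_n|^(1/n) and simplify:
|a_n|^(1/n) = n/(n + 10)
Take the limit as n -> infinity: L = 1.
Since L = 1, the root test is inconclusive. (In fact a_n = (n/(n+10))^n -> e^(-10) != 0, so the nth-term test shows divergence; but the root test itself gives no conclusion.)

inconclusive


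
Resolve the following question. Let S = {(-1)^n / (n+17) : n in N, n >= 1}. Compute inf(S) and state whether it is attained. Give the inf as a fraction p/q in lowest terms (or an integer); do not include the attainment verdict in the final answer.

Analysis:
- Values: -1/18, 1/19, -1/20, 1/21, -1/22, ...
- Positive terms (even n): 1/(2+17), 1/(4+17), ... decreasing -> max = 1/19 (n=2).
- Negative terms (odd n): -1/(1+17), -1/(3+17), ... increasing -> min = -1/18 (n=1).
- So sup = 1/19 (attained at n=2); inf = -1/18 (attained at n=1).
Conclusion: inf(S) = -1/18, attained in S.

-1/18


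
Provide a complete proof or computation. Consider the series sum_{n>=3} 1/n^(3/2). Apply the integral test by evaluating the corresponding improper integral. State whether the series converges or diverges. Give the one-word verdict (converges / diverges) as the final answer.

Let f(x) = x^(-3/2). Then f is positive, continuous, and decreasing on [3, infinity), so the integral test applies.
Compute the improper integral int_{3}^infinity f(x) dx:
  antiderivative F(x) = -2/sqrt(x).
  As x -> infinity, F(x) -> 0 (since p = 3/2 > 1).
  So int = F(infinity) - F(3) = 0 - (-2*sqrt(3)/3) = 2*sqrt(3)/3.
  Finite, so by the integral test, the series converges.

converges


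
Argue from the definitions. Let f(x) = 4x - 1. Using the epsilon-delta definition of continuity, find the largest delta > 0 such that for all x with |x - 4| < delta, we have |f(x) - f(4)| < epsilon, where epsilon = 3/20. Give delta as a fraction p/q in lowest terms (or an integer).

We compute f(4) = 4*(4) - 1 = 15.
|f(x) - f(4)| = |4x - 1 - (15)| = |4(x - 4)| = 4|x - 4|.
We need 4|x - 4| < 3/20, i.e. |x - 4| < 3/20 / 4 = 3/80.
So any delta <= 3/80 works. Conversely, if delta > 3/80, then x = 4 + 3/80 satisfies |x - 4| = 3/80 < delta but |f(x) - f(4)| = 4 * 3/80 = 3/20, which is not < 3/20; so no larger delta works.
Hence the largest such delta is 3/80.

3/80


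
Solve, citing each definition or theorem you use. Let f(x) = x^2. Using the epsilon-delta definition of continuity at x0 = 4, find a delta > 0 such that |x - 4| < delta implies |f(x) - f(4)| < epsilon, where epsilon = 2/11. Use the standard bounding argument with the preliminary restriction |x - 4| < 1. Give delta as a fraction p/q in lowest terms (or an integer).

Factor: |x^2 - (4)^2| = |x - 4| * |x + 4|.
Impose |x - 4| < 1 first. Then |x + 4| = |(x - 4) + 2*(4)| <= |x - 4| + 2*|4| < 1 + 8 = 9.
So |x^2 - (4)^2| < delta * 9.
We need delta * 9 <= 2/11, i.e. delta <= 2/11/9 = 2/99.
Since 2/99 < 1, this is tighter than 1; take delta = 2/99.
So delta = 2/99 works.

2/99


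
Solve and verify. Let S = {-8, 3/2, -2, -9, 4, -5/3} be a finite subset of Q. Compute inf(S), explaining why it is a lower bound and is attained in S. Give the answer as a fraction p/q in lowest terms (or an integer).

S is finite, so inf(S) = min(S).
Sorted increasing:
-9, -8, -2, -5/3, 3/2, 4
The extremum is -9.
For every x in S, x >= -9. And -9 is in S, so it is attained.
Therefore inf(S) = -9.

-9


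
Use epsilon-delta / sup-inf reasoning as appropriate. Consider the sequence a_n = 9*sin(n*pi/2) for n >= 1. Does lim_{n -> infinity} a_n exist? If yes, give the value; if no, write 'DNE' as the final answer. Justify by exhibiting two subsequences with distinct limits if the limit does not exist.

Examine the behaviour of a_n along subsequences.
a_{4k+1} = 9*sin(pi/2 + 2k*pi) = 9 -> 9. a_{4k+3} = 9*sin(3pi/2 + 2k*pi) = -9 -> -9.
Since these two subsequential limits are 9 and -9, distinct, the full sequence cannot converge (a convergent sequence has all subsequences tending to the same limit). So lim a_n does not exist.

DNE


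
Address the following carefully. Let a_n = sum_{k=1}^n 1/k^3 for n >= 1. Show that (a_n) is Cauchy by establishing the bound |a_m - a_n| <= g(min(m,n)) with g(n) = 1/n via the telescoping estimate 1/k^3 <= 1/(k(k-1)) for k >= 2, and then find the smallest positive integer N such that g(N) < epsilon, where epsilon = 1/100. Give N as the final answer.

For m > n >= 1: |a_m - a_n| = sum_{k=n+1}^m 1/k^3.
Use 1/k^3 <= 1/(k(k-1)) = 1/(k-1) - 1/k for k >= 2 (which holds since k^3 >= k^2 >= k(k-1) for k >= 2):
sum_{k=n+1}^m 1/k^3 <= sum_{k=n+1}^m (1/(k-1) - 1/k) = 1/n - 1/m <= 1/n.
By symmetry the same bound holds with n,m swapped, so |a_m - a_n| <= 1/min(m,n) = g(min(m,n)). Since g(n) -> 0, (a_n) is Cauchy.
Now solve g(N) < 1/100: 1/N < 1/100 <=> N > 1/(1/100) = 100.
The smallest integer strictly greater than 100 is N = 101.
Check: g(101) = 1/101 < 1/100; g(100) = 1/100 >= 1/100. So N = 101.

101


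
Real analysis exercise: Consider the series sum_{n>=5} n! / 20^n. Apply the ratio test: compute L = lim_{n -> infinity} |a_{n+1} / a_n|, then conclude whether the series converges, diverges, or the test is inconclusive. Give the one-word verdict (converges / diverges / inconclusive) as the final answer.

Let a_n denote the general term. Form the ratio a_{n+1}/a_n and simplify:
a_{n+1}/a_n = n/20 + 1/20
Take the limit as n -> infinity: L = infinity.
Since L = infinity > 1 (or L = infinity), the ratio test implies the series diverges.

diverges


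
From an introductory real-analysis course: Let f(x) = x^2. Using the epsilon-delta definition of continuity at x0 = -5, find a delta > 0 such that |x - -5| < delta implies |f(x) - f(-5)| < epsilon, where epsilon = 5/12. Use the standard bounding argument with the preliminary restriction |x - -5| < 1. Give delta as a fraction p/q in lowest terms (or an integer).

Factor: |x^2 - (-5)^2| = |x - -5| * |x + -5|.
Impose |x - -5| < 1 first. Then |x + -5| = |(x - -5) + 2*(-5)| <= |x - -5| + 2*|-5| < 1 + 10 = 11.
So |x^2 - (-5)^2| < delta * 11.
We need delta * 11 <= 5/12, i.e. delta <= 5/12/11 = 5/132.
Since 5/132 < 1, this is tighter than 1; take delta = 5/132.
So delta = 5/132 works.

5/132


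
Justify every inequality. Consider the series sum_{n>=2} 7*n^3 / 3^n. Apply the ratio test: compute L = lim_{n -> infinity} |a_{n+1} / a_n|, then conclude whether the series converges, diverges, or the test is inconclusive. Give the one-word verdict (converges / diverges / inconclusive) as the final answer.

Let a_n denote the general term. Form the ratio a_{n+1}/a_n and simplify:
a_{n+1}/a_n = (n + 1)^3/(3*n^3)
Take the limit as n -> infinity: L = 1/3.
Since L = 1/3 < 1, the ratio test implies the series converges.

converges


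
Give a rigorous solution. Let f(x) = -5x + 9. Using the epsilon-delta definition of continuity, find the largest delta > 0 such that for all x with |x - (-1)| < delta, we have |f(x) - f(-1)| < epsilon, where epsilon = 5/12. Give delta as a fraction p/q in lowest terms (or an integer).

We compute f(-1) = -5*(-1) + 9 = 14.
|f(x) - f(-1)| = |-5x + 9 - (14)| = |-5(x - (-1))| = 5|x - (-1)|.
We need 5|x - (-1)| < 5/12, i.e. |x - (-1)| < 5/12 / 5 = 1/12.
So any delta <= 1/12 works. Conversely, if delta > 1/12, then x = -1 + 1/12 satisfies |x - (-1)| = 1/12 < delta but |f(x) - f(-1)| = 5 * 1/12 = 5/12, which is not < 5/12; so no larger delta works.
Hence the largest such delta is 1/12.

1/12


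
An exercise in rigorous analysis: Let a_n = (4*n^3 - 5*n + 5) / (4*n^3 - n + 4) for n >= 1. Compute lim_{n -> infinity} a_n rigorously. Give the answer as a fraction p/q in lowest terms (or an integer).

Divide numerator and denominator by n^3, the highest power:
numerator / n^3 = 4 - 5/n^2 + 5/n^3
denominator / n^3 = 4 - 1/n^2 + 4/n^3
As n -> infinity, all terms of the form c/n^k (k >= 1) tend to 0.
So numerator / n^3 -> 4 and denominator / n^3 -> 4.
Therefore lim a_n = 1.

1


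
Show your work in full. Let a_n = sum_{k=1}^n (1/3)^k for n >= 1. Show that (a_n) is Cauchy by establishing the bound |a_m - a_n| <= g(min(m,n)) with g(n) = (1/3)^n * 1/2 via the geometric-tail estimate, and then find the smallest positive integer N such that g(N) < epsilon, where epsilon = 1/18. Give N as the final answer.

For m > n >= 1: |a_m - a_n| = sum_{k=n+1}^m (1/3)^k < sum_{k=n+1}^infinity (1/3)^k = (1/3)^(n+1) / (1 - 1/3) = (1/3)^n * (1/3) * (3/2) = (1/3)^n * 1/2.
So g(n) = (1/3)^n / 2. Since g(n) -> 0, (a_n) is Cauchy.
Now solve g(N) < 1/18: (1/3)^N / 2 < 1/18 <=> 3^N > 1 / (2 * 1/18) = 9.
Check powers of 3: 3^2 = 9 <= 9, 3^3 = 27 > 9.
So the smallest such N is 3. Check: g(3) = 1/(2 * 27) = 1/54 < 1/18.

3


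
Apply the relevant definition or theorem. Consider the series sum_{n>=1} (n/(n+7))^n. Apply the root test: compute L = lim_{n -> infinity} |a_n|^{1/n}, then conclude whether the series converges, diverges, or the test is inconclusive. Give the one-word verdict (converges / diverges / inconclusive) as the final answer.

Let a_n denote the general term. Form |a_n|^(1/n) and simplify:
|a_n|^(1/n) = n/(n + 7)
Take the limit as n -> infinity: L = 1.
Since L = 1, the root test is inconclusive. (In fact a_n = (n/(n+7))^n -> e^(-7) != 0, so the nth-term test shows divergence; but the root test itself gives no conclusion.)

inconclusive


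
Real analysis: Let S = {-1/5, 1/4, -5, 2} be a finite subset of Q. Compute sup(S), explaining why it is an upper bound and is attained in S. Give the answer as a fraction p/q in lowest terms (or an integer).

S is finite, so sup(S) = max(S).
Sorted decreasing:
2, 1/4, -1/5, -5
The extremum is 2.
For every x in S, x <= 2. And 2 is in S, so it is attained.
Therefore sup(S) = 2.

2


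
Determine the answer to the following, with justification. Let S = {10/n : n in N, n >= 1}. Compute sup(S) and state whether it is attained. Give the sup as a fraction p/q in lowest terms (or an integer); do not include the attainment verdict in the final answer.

Analysis:
- Values: 10, 5, 10/3, 5/2, ... strictly decreasing.
- The maximum is 10 (n=1); sup = 10 (attained).
- The set is bounded below by 0; 10/n -> 0 so 0 is the greatest lower bound.
- 0 is not in the set, so inf = 0 is not attained.
Conclusion: sup(S) = 10, attained in S.

10


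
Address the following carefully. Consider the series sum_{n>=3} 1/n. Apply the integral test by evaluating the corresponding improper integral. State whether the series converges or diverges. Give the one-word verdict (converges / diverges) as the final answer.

Let f(x) = 1/x. Then f is positive, continuous, and decreasing on [3, infinity), so the integral test applies.
Compute the improper integral int_{3}^infinity f(x) dx:
  antiderivative F(x) = log(x).
  As x -> infinity, log(x) -> infinity.
  So int = infinity - log(3) = infinity. By the integral test, the series diverges.

diverges


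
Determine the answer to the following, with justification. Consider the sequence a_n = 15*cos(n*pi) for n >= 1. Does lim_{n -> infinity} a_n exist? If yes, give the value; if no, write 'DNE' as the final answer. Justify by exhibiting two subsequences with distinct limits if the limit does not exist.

Examine the behaviour of a_n along subsequences.
cos(n*pi) = (-1)^n, so a_n = 15*(-1)^n. a_{2k} = 15 -> 15. a_{2k+1} = -15 -> -15.
Since these two subsequential limits are 15 and -15, distinct, the full sequence cannot converge (a convergent sequence has all subsequences tending to the same limit). So lim a_n does not exist.

DNE


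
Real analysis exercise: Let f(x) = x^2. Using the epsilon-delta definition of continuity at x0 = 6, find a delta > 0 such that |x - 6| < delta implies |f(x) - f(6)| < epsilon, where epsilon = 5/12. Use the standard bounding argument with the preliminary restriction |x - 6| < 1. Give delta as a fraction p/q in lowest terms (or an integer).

Factor: |x^2 - (6)^2| = |x - 6| * |x + 6|.
Impose |x - 6| < 1 first. Then |x + 6| = |(x - 6) + 2*(6)| <= |x - 6| + 2*|6| < 1 + 12 = 13.
So |x^2 - (6)^2| < delta * 13.
We need delta * 13 <= 5/12, i.e. delta <= 5/12/13 = 5/156.
Since 5/156 < 1, this is tighter than 1; take delta = 5/156.
So delta = 5/156 works.

5/156


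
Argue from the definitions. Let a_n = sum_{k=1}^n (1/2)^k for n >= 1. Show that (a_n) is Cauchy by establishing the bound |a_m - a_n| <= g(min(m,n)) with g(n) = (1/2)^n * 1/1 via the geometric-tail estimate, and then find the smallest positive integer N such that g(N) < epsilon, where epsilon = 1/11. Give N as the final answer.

For m > n >= 1: |a_m - a_n| = sum_{k=n+1}^m (1/2)^k < sum_{k=n+1}^infinity (1/2)^k = (1/2)^(n+1) / (1 - 1/2) = (1/2)^n * (1/2) * (2/1) = (1/2)^n * 1/1.
So g(n) = (1/2)^n / 1. Since g(n) -> 0, (a_n) is Cauchy.
Now solve g(N) < 1/11: (1/2)^N / 1 < 1/11 <=> 2^N > 1 / (1 * 1/11) = 11.
Check powers of 2: 2^3 = 8 <= 11, 2^4 = 16 > 11.
So the smallest such N is 4. Check: g(4) = 1/(1 * 16) = 1/16 < 1/11.

4


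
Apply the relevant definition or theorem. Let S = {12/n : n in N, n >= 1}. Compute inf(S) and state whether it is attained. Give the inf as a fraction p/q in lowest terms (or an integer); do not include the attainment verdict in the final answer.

Analysis:
- Values: 12, 6, 4, 3, ... strictly decreasing.
- The maximum is 12 (n=1); sup = 12 (attained).
- The set is bounded below by 0; 12/n -> 0 so 0 is the greatest lower bound.
- 0 is not in the set, so inf = 0 is not attained.
Conclusion: inf(S) = 0, not attained in S.

0


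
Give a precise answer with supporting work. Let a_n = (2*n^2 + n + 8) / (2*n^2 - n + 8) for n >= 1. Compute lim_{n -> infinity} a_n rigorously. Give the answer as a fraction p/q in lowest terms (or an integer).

Divide numerator and denominator by n^2, the highest power:
numerator / n^2 = 2 + 1/n + 8/n^2
denominator / n^2 = 2 - 1/n + 8/n^2
As n -> infinity, all terms of the form c/n^k (k >= 1) tend to 0.
So numerator / n^2 -> 2 and denominator / n^2 -> 2.
Therefore lim a_n = 1.

1


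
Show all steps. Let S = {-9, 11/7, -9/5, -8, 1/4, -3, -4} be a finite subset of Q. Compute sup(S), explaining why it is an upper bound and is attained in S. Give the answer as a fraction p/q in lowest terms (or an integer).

S is finite, so sup(S) = max(S).
Sorted decreasing:
11/7, 1/4, -9/5, -3, -4, -8, -9
The extremum is 11/7.
For every x in S, x <= 11/7. And 11/7 is in S, so it is attained.
Therefore sup(S) = 11/7.

11/7


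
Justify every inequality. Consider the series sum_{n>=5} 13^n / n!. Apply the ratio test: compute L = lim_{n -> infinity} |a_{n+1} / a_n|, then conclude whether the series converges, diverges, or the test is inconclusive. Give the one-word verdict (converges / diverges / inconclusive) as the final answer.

Let a_n denote the general term. Form the ratio a_{n+1}/a_n and simplify:
a_{n+1}/a_n = 13/(n + 1)
Take the limit as n -> infinity: L = 0.
Since L = 0 < 1, the ratio test implies the series converges.

converges


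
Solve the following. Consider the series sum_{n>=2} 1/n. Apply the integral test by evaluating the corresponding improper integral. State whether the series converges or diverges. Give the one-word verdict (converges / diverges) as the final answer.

Let f(x) = 1/x. Then f is positive, continuous, and decreasing on [2, infinity), so the integral test applies.
Compute the improper integral int_{2}^infinity f(x) dx:
  antiderivative F(x) = log(x).
  As x -> infinity, log(x) -> infinity.
  So int = infinity - log(2) = infinity. By the integral test, the series diverges.

diverges


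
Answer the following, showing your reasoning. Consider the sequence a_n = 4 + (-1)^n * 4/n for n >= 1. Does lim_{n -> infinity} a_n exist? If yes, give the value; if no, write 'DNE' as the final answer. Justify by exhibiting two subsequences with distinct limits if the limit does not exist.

Examine the behaviour of a_n along subsequences.
Even-n subsequence a_{2k} = 4 + 4/(2k) -> 4. Odd-n subsequence a_{2k+1} = 4 - 4/(2k+1) -> 4. Both tend to 4, which suggests the limit is 4; verify directly.
|a_n - 4| = |(-1)^n * 4/n| = 4/n for every n >= 1.
Given epsilon > 0, choose a positive integer N > 4/epsilon. Then for all n >= N, |a_n - 4| = 4/n <= 4/N < epsilon.
So by the definition of the limit, lim a_n exists and equals 4.

4


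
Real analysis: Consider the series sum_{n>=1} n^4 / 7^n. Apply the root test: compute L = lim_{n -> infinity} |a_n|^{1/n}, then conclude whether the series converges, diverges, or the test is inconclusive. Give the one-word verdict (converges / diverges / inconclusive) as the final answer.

Let a_n denote the general term. Form |a_n|^(1/n) and simplify:
|a_n|^(1/n) = n^(4/n)/7
Take the limit as n -> infinity: L = 1/7.
Since L = 1/7 < 1, the root test implies convergence.

converges


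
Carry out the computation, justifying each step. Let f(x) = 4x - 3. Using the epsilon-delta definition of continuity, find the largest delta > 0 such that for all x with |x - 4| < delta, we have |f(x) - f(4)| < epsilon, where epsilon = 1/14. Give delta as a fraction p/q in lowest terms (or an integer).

We compute f(4) = 4*(4) - 3 = 13.
|f(x) - f(4)| = |4x - 3 - (13)| = |4(x - 4)| = 4|x - 4|.
We need 4|x - 4| < 1/14, i.e. |x - 4| < 1/14 / 4 = 1/56.
So any delta <= 1/56 works. Conversely, if delta > 1/56, then x = 4 + 1/56 satisfies |x - 4| = 1/56 < delta but |f(x) - f(4)| = 4 * 1/56 = 1/14, which is not < 1/14; so no larger delta works.
Hence the largest such delta is 1/56.

1/56


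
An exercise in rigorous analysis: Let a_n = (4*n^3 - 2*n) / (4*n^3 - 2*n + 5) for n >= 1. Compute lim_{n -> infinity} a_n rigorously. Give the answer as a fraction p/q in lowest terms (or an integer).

Divide numerator and denominator by n^3, the highest power:
numerator / n^3 = 4 - 2/n^2
denominator / n^3 = 4 - 2/n^2 + 5/n^3
As n -> infinity, all terms of the form c/n^k (k >= 1) tend to 0.
So numerator / n^3 -> 4 and denominator / n^3 -> 4.
Therefore lim a_n = 1.

1


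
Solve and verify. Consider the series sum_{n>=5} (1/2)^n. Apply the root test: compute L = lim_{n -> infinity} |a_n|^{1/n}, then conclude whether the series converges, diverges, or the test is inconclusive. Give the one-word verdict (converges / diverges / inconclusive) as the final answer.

Let a_n denote the general term. Form |a_n|^(1/n) and simplify:
|a_n|^(1/n) = 1/2
Take the limit as n -> infinity: L = 1/2.
Since L = 1/2 < 1, the root test implies convergence.

converges


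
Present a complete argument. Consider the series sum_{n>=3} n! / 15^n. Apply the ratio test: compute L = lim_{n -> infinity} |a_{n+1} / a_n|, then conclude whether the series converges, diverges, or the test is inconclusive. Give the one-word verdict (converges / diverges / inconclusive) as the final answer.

Let a_n denote the general term. Form the ratio a_{n+1}/a_n and simplify:
a_{n+1}/a_n = n/15 + 1/15
Take the limit as n -> infinity: L = infinity.
Since L = infinity > 1 (or L = infinity), the ratio test implies the series diverges.

diverges


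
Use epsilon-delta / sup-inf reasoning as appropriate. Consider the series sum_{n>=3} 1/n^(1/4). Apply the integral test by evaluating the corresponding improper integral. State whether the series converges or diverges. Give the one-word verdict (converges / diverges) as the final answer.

Let f(x) = x^(-1/4). Then f is positive, continuous, and decreasing on [3, infinity), so the integral test applies.
Compute the improper integral int_{3}^infinity f(x) dx:
  antiderivative F(x) = 4*x^(3/4)/3.
  As x -> infinity, F(x) -> infinity (since p = 1/4 < 1).
  So the integral diverges. By the integral test, the series diverges.

diverges


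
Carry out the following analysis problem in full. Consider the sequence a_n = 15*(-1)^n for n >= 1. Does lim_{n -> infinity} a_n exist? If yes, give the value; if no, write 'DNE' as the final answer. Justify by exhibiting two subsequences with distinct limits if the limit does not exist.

Examine the behaviour of a_n along subsequences.
Even-n subsequence a_{2k} = 15 -> 15. Odd-n subsequence a_{2k+1} = -15 -> -15.
Since these two subsequential limits are 15 and -15, distinct, the full sequence cannot converge (a convergent sequence has all subsequences tending to the same limit). So lim a_n does not exist.

DNE


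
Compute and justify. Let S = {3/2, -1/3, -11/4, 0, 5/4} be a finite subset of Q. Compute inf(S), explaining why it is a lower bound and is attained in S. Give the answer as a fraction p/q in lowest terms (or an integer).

S is finite, so inf(S) = min(S).
Sorted increasing:
-11/4, -1/3, 0, 5/4, 3/2
The extremum is -11/4.
For every x in S, x >= -11/4. And -11/4 is in S, so it is attained.
Therefore inf(S) = -11/4.

-11/4


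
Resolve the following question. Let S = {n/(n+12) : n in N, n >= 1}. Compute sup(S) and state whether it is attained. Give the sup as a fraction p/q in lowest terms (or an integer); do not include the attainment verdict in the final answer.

Analysis:
- Values: 1/13, 1/7, 1/5, 1/4, ... strictly increasing.
- Minimum is 1/13 (n=1); inf = 1/13 (attained).
- n/(n+12) = 1 - 12/(n+12) -> 1 from below as n -> infinity, and never equals 1.
- So sup = 1 (not attained).
Conclusion: sup(S) = 1, not attained in S.

1


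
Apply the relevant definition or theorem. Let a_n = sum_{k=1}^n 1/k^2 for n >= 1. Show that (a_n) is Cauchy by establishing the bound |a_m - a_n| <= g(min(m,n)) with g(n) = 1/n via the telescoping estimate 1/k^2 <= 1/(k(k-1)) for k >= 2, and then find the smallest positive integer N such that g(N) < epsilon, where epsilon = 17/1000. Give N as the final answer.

For m > n >= 1: |a_m - a_n| = sum_{k=n+1}^m 1/k^2.
Use 1/k^2 <= 1/(k(k-1)) = 1/(k-1) - 1/k for k >= 2:
sum_{k=n+1}^m 1/k^2 <= sum_{k=n+1}^m (1/(k-1) - 1/k) = 1/n - 1/m <= 1/n.
By symmetry the same bound holds with n,m swapped, so |a_m - a_n| <= 1/min(m,n) = g(min(m,n)). Since g(n) -> 0, (a_n) is Cauchy.
Now solve g(N) < 17/1000: 1/N < 17/1000 <=> N > 1/(17/1000) = 1000/17.
The smallest integer strictly greater than 1000/17 is N = 59.
Check: g(59) = 1/59 < 17/1000; g(58) = 1/58 >= 17/1000. So N = 59.

59


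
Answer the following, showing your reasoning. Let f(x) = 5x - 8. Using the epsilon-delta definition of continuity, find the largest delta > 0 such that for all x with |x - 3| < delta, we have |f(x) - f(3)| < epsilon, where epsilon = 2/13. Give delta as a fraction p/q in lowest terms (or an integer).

We compute f(3) = 5*(3) - 8 = 7.
|f(x) - f(3)| = |5x - 8 - (7)| = |5(x - 3)| = 5|x - 3|.
We need 5|x - 3| < 2/13, i.e. |x - 3| < 2/13 / 5 = 2/65.
So any delta <= 2/65 works. Conversely, if delta > 2/65, then x = 3 + 2/65 satisfies |x - 3| = 2/65 < delta but |f(x) - f(3)| = 5 * 2/65 = 2/13, which is not < 2/13; so no larger delta works.
Hence the largest such delta is 2/65.

2/65


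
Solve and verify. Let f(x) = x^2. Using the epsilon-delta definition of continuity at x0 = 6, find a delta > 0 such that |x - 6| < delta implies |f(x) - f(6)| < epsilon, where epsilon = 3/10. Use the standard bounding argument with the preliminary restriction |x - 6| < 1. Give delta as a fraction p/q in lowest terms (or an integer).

Factor: |x^2 - (6)^2| = |x - 6| * |x + 6|.
Impose |x - 6| < 1 first. Then |x + 6| = |(x - 6) + 2*(6)| <= |x - 6| + 2*|6| < 1 + 12 = 13.
So |x^2 - (6)^2| < delta * 13.
We need delta * 13 <= 3/10, i.e. delta <= 3/10/13 = 3/130.
Since 3/130 < 1, this is tighter than 1; take delta = 3/130.
So delta = 3/130 works.

3/130


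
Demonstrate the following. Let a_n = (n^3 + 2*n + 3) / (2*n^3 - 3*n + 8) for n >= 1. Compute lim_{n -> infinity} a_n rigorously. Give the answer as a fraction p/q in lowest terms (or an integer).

Divide numerator and denominator by n^3, the highest power:
numerator / n^3 = 1 + 2/n^2 + 3/n^3
denominator / n^3 = 2 - 3/n^2 + 8/n^3
As n -> infinity, all terms of the form c/n^k (k >= 1) tend to 0.
So numerator / n^3 -> 1 and denominator / n^3 -> 2.
Therefore lim a_n = 1/2.

1/2


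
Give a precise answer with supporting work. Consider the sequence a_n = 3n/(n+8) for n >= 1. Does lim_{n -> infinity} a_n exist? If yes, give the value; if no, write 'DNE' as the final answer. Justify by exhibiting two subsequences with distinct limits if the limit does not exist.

Examine the behaviour of a_n along subsequences.
Even-n subsequence a_{2k} = 3(2k)/(2k+8) -> 3. Odd-n subsequence a_{2k+1} = 3(2k+1)/(2k+9) -> 3. Both tend to 3, which suggests the limit is 3; verify directly.
|a_n - 3| = |3n - 3(n+8)| / (n+8) = 24/(n+8) < 24/n for every n >= 1.
Given epsilon > 0, choose a positive integer N > 24/epsilon. Then for all n >= N, |a_n - 3| < 24/n <= 24/N < epsilon.
So by the definition of the limit, lim a_n exists and equals 3.

3


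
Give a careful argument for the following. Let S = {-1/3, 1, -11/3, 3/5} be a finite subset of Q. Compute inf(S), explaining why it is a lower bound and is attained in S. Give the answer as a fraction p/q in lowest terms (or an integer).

S is finite, so inf(S) = min(S).
Sorted increasing:
-11/3, -1/3, 3/5, 1
The extremum is -11/3.
For every x in S, x >= -11/3. And -11/3 is in S, so it is attained.
Therefore inf(S) = -11/3.

-11/3


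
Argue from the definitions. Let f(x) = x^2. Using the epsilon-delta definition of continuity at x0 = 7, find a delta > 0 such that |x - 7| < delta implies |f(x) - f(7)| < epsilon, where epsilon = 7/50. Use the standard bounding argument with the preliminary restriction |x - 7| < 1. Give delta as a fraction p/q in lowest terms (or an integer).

Factor: |x^2 - (7)^2| = |x - 7| * |x + 7|.
Impose |x - 7| < 1 first. Then |x + 7| = |(x - 7) + 2*(7)| <= |x - 7| + 2*|7| < 1 + 14 = 15.
So |x^2 - (7)^2| < delta * 15.
We need delta * 15 <= 7/50, i.e. delta <= 7/50/15 = 7/750.
Since 7/750 < 1, this is tighter than 1; take delta = 7/750.
So delta = 7/750 works.

7/750


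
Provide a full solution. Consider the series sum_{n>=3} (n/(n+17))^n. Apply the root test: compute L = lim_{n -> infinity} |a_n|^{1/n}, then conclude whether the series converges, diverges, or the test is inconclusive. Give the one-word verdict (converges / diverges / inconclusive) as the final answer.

Let a_n denote the general term. Form |a_n|^(1/n) and simplify:
|a_n|^(1/n) = n/(n + 17)
Take the limit as n -> infinity: L = 1.
Since L = 1, the root test is inconclusive. (In fact a_n = (n/(n+17))^n -> e^(-17) != 0, so the nth-term test shows divergence; but the root test itself gives no conclusion.)

inconclusive


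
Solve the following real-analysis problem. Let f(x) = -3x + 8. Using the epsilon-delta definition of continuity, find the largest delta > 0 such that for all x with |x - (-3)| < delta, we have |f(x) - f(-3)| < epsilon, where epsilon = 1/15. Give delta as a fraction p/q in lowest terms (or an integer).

We compute f(-3) = -3*(-3) + 8 = 17.
|f(x) - f(-3)| = |-3x + 8 - (17)| = |-3(x - (-3))| = 3|x - (-3)|.
We need 3|x - (-3)| < 1/15, i.e. |x - (-3)| < 1/15 / 3 = 1/45.
So any delta <= 1/45 works. Conversely, if delta > 1/45, then x = -3 + 1/45 satisfies |x - (-3)| = 1/45 < delta but |f(x) - f(-3)| = 3 * 1/45 = 1/15, which is not < 1/15; so no larger delta works.
Hence the largest such delta is 1/45.

1/45


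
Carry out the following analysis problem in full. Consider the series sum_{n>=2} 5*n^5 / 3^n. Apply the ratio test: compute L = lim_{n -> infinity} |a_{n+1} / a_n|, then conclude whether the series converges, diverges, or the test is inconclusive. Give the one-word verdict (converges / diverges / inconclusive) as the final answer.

Let a_n denote the general term. Form the ratio a_{n+1}/a_n and simplify:
a_{n+1}/a_n = (n + 1)^5/(3*n^5)
Take the limit as n -> infinity: L = 1/3.
Since L = 1/3 < 1, the ratio test implies the series converges.

converges


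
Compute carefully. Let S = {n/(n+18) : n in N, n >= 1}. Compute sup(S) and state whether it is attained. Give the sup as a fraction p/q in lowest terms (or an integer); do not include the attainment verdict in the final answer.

Analysis:
- Values: 1/19, 1/10, 1/7, 2/11, ... strictly increasing.
- Minimum is 1/19 (n=1); inf = 1/19 (attained).
- n/(n+18) = 1 - 18/(n+18) -> 1 from below as n -> infinity, and never equals 1.
- So sup = 1 (not attained).
Conclusion: sup(S) = 1, not attained in S.

1


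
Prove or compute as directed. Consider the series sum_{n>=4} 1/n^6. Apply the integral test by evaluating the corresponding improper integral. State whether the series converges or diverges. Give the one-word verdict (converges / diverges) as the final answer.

Let f(x) = x^(-6). Then f is positive, continuous, and decreasing on [4, infinity), so the integral test applies.
Compute the improper integral int_{4}^infinity f(x) dx:
  antiderivative F(x) = -1/(5*x^5).
  As x -> infinity, F(x) -> 0 (since p = 6 > 1).
  So int = F(infinity) - F(4) = 0 - (-1/5120) = 1/5120.
  Finite, so by the integral test, the series converges.

converges


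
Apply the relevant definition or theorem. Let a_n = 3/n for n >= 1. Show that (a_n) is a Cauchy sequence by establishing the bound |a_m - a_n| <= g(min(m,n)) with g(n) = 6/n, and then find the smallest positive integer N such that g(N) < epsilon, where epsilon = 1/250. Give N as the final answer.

For any m, n >= 1, by the triangle inequality:
|a_m - a_n| = |3/m - 3/n| <= 3*1/m + 3*1/n <= 6/min(m,n).
So g(n) = 6/n bounds the Cauchy difference. Since g(n) -> 0, (a_n) is Cauchy.
Now solve g(N) < 1/250: 6/N < 1/250 <=> N > 6 / (1/250) = 1500.
The smallest integer strictly greater than 1500 is N = 1501.
Check: g(1501) = 6/1501 = 6/1501 < 1/250; g(1500) = 1/250 >= 1/250. So N = 1501.

1501


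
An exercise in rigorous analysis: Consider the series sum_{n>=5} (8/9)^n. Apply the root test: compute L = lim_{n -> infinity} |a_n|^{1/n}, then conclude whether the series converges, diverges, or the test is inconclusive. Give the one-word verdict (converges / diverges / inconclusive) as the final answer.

Let a_n denote the general term. Form |a_n|^(1/n) and simplify:
|a_n|^(1/n) = 8/9
Take the limit as n -> infinity: L = 8/9.
Since L = 8/9 < 1, the root test implies convergence.

converges


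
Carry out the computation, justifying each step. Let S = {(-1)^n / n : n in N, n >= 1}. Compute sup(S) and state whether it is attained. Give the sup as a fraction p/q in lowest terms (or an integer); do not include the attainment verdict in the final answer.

Analysis:
- Values: -1, 1/2, -1/3, 1/4, -1/5, ...
- Positive terms (even n): 1/(2+0), 1/(4+0), ... decreasing -> max = 1/2 (n=2).
- Negative terms (odd n): -1/(1+0), -1/(3+0), ... increasing -> min = -1 (n=1).
- So sup = 1/2 (attained at n=2); inf = -1 (attained at n=1).
Conclusion: sup(S) = 1/2, attained in S.

1/2


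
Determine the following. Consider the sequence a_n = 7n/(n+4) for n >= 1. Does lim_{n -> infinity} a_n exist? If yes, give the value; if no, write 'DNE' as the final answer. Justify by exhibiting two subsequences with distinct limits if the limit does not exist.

Examine the behaviour of a_n along subsequences.
Even-n subsequence a_{2k} = 7(2k)/(2k+4) -> 7. Odd-n subsequence a_{2k+1} = 7(2k+1)/(2k+5) -> 7. Both tend to 7, which suggests the limit is 7; verify directly.
|a_n - 7| = |7n - 7(n+4)| / (n+4) = 28/(n+4) < 28/n for every n >= 1.
Given epsilon > 0, choose a positive integer N > 28/epsilon. Then for all n >= N, |a_n - 7| < 28/n <= 28/N < epsilon.
So by the definition of the limit, lim a_n exists and equals 7.

7


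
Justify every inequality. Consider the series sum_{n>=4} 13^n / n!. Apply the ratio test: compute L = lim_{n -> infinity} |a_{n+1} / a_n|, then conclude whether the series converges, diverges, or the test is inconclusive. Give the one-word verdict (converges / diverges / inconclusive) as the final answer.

Let a_n denote the general term. Form the ratio a_{n+1}/a_n and simplify:
a_{n+1}/a_n = 13/(n + 1)
Take the limit as n -> infinity: L = 0.
Since L = 0 < 1, the ratio test implies the series converges.

converges


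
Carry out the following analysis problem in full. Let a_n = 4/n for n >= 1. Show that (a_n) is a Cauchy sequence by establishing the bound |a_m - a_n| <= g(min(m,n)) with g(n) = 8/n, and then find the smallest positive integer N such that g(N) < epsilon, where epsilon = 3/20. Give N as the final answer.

For any m, n >= 1, by the triangle inequality:
|a_m - a_n| = |4/m - 4/n| <= 4*1/m + 4*1/n <= 8/min(m,n).
So g(n) = 8/n bounds the Cauchy difference. Since g(n) -> 0, (a_n) is Cauchy.
Now solve g(N) < 3/20: 8/N < 3/20 <=> N > 8 / (3/20) = 160/3.
The smallest integer strictly greater than 160/3 is N = 54.
Check: g(54) = 8/54 = 4/27 < 3/20; g(53) = 8/53 >= 3/20. So N = 54.

54


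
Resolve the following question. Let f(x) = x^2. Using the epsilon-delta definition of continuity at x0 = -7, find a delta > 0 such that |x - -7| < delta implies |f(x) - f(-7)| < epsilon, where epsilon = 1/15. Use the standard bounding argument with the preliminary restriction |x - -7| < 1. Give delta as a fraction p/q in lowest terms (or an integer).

Factor: |x^2 - (-7)^2| = |x - -7| * |x + -7|.
Impose |x - -7| < 1 first. Then |x + -7| = |(x - -7) + 2*(-7)| <= |x - -7| + 2*|-7| < 1 + 14 = 15.
So |x^2 - (-7)^2| < delta * 15.
We need delta * 15 <= 1/15, i.e. delta <= 1/15/15 = 1/225.
Since 1/225 < 1, this is tighter than 1; take delta = 1/225.
So delta = 1/225 works.

1/225


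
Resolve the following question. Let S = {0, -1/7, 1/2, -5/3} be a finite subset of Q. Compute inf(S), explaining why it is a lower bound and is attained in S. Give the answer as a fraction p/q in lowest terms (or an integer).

S is finite, so inf(S) = min(S).
Sorted increasing:
-5/3, -1/7, 0, 1/2
The extremum is -5/3.
For every x in S, x >= -5/3. And -5/3 is in S, so it is attained.
Therefore inf(S) = -5/3.

-5/3


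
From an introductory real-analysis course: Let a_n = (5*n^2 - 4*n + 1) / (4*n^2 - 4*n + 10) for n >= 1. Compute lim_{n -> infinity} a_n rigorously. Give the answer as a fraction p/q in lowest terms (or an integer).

Divide numerator and denominator by n^2, the highest power:
numerator / n^2 = 5 - 4/n + n^(-2)
denominator / n^2 = 4 - 4/n + 10/n^2
As n -> infinity, all terms of the form c/n^k (k >= 1) tend to 0.
So numerator / n^2 -> 5 and denominator / n^2 -> 4.
Therefore lim a_n = 5/4.

5/4


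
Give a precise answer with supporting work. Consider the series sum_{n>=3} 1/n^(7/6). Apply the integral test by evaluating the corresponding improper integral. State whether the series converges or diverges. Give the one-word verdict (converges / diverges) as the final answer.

Let f(x) = x^(-7/6). Then f is positive, continuous, and decreasing on [3, infinity), so the integral test applies.
Compute the improper integral int_{3}^infinity f(x) dx:
  antiderivative F(x) = -6/x^(1/6).
  As x -> infinity, F(x) -> 0 (since p = 7/6 > 1).
  So int = F(infinity) - F(3) = 0 - (-2*3^(5/6)) = 2*3^(5/6).
  Finite, so by the integral test, the series converges.

converges


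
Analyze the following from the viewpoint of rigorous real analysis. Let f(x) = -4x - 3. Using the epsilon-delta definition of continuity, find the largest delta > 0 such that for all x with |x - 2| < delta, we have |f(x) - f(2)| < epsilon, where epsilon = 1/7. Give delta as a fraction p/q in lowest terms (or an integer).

We compute f(2) = -4*(2) - 3 = -11.
|f(x) - f(2)| = |-4x - 3 - (-11)| = |-4(x - 2)| = 4|x - 2|.
We need 4|x - 2| < 1/7, i.e. |x - 2| < 1/7 / 4 = 1/28.
So any delta <= 1/28 works. Conversely, if delta > 1/28, then x = 2 + 1/28 satisfies |x - 2| = 1/28 < delta but |f(x) - f(2)| = 4 * 1/28 = 1/7, which is not < 1/7; so no larger delta works.
Hence the largest such delta is 1/28.

1/28


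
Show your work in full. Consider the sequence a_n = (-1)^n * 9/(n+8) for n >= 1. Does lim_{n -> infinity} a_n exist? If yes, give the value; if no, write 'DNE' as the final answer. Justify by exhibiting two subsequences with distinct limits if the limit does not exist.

Examine the behaviour of a_n along subsequences.
Even-n subsequence a_{2k} = 9/(2k+8) -> 0. Odd-n subsequence a_{2k+1} = -9/(2k+9) -> 0. Both tend to 0, which suggests the limit is 0; verify directly.
|a_n - 0| = 9/(n+8) < 9/n for every n >= 1.
Given epsilon > 0, choose a positive integer N > 9/epsilon. Then for all n >= N, |a_n| < 9/n <= 9/N < epsilon.
So by the definition of the limit, lim a_n exists and equals 0.

0


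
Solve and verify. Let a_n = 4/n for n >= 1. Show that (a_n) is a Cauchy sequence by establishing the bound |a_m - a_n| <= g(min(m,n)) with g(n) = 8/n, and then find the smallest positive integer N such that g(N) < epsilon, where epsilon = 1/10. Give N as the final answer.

For any m, n >= 1, by the triangle inequality:
|a_m - a_n| = |4/m - 4/n| <= 4*1/m + 4*1/n <= 8/min(m,n).
So g(n) = 8/n bounds the Cauchy difference. Since g(n) -> 0, (a_n) is Cauchy.
Now solve g(N) < 1/10: 8/N < 1/10 <=> N > 8 / (1/10) = 80.
The smallest integer strictly greater than 80 is N = 81.
Check: g(81) = 8/81 = 8/81 < 1/10; g(80) = 1/10 >= 1/10. So N = 81.

81


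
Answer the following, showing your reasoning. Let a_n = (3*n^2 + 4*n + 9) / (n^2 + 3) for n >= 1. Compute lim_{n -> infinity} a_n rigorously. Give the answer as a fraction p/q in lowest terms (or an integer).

Divide numerator and denominator by n^2, the highest power:
numerator / n^2 = 3 + 4/n + 9/n^2
denominator / n^2 = 1 + 3/n^2
As n -> infinity, all terms of the form c/n^k (k >= 1) tend to 0.
So numerator / n^2 -> 3 and denominator / n^2 -> 1.
Therefore lim a_n = 3.

3


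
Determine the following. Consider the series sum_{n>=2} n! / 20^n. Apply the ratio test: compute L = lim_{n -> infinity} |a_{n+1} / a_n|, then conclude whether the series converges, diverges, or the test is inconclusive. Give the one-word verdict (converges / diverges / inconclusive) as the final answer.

Let a_n denote the general term. Form the ratio a_{n+1}/a_n and simplify:
a_{n+1}/a_n = n/20 + 1/20
Take the limit as n -> infinity: L = infinity.
Since L = infinity > 1 (or L = infinity), the ratio test implies the series diverges.

diverges


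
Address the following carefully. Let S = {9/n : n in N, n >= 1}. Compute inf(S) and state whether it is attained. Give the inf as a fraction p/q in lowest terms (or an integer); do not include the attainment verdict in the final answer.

Analysis:
- Values: 9, 9/2, 3, 9/4, ... strictly decreasing.
- The maximum is 9 (n=1); sup = 9 (attained).
- The set is bounded below by 0; 9/n -> 0 so 0 is the greatest lower bound.
- 0 is not in the set, so inf = 0 is not attained.
Conclusion: inf(S) = 0, not attained in S.

0


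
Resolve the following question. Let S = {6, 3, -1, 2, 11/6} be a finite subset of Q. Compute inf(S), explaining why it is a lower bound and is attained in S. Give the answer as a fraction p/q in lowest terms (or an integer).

S is finite, so inf(S) = min(S).
Sorted increasing:
-1, 11/6, 2, 3, 6
The extremum is -1.
For every x in S, x >= -1. And -1 is in S, so it is attained.
Therefore inf(S) = -1.

-1


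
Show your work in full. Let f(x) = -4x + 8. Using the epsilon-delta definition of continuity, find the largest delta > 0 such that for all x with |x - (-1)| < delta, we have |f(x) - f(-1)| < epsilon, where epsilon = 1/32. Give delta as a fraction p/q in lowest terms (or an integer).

We compute f(-1) = -4*(-1) + 8 = 12.
|f(x) - f(-1)| = |-4x + 8 - (12)| = |-4(x - (-1))| = 4|x - (-1)|.
We need 4|x - (-1)| < 1/32, i.e. |x - (-1)| < 1/32 / 4 = 1/128.
So any delta <= 1/128 works. Conversely, if delta > 1/128, then x = -1 + 1/128 satisfies |x - (-1)| = 1/128 < delta but |f(x) - f(-1)| = 4 * 1/128 = 1/32, which is not < 1/32; so no larger delta works.
Hence the largest such delta is 1/128.

1/128


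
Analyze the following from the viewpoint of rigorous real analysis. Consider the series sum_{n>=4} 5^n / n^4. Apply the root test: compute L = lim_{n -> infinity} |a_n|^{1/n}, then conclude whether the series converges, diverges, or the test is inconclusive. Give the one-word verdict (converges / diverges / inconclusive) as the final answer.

Let a_n denote the general term. Form |a_n|^(1/n) and simplify:
|a_n|^(1/n) = 5/n^(4/n)
Take the limit as n -> infinity: L = 5.
Since L = 5 > 1, the root test implies divergence.

diverges
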